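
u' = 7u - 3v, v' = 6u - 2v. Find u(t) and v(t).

Coefficient matrix A = [[7, -3], [6, -2]].
Characteristic polynomial det(A - λI) = λ^2 - 5λ + 4 = 0.
Eigenvalues λ = 4, 1.
For λ=4: (A-λI) row 1 is [3, -3], so an eigenvector is (1, 1).
For λ=1: (A-λI) row 1 is [6, -3], so an eigenvector is (-1, -2).
General solution: C_1e^(4t)(1,1) + C_2e^(t)(-1,-2).

u(t) = C_1e^(4t) - C_2e^(t), v(t) = C_1e^(4t) - 2C_2e^(t)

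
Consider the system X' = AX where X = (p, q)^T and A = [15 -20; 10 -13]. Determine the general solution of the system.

p(t) = -3K_1e^(t)sin(2t) + K_1e^(t)cos(2t) + K_2e^(t)sin(2t) + 3K_2e^(t)cos(2t), q(t) = -2K_1e^(t)sin(2t) + K_1e^(t)cos(2t) + K_2e^(t)sin(2t) + 2K_2e^(t)cos(2t)

Coefficient matrix A = [[15, -20], [10, -13]].
Characteristic polynomial det(A - λI) = λ^2 - 2λ + 5 = 0.
Eigenvalues λ = 1 ± 2i (complex conjugate pair).
For λ=1+2i: an eigenvector is (1,1) - i(-3,-2) = (1 + 3i, 1 + 2i).
A real fundamental pair from Re and Im of e^((1+2i)t)v: X_1 = e^(t)(cos(2t)·(1,1) + sin(2t)·(-3,-2)), X_2 = e^(t)(sin(2t)·(1,1) - cos(2t)·(-3,-2)).
General solution: K_1X_1 + K_2X_2.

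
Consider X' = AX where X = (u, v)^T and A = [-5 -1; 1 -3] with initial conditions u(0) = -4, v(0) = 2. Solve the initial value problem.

u(t) = 2te^(-4t) - 4e^(-4t), v(t) = -2te^(-4t) + 2e^(-4t)

Coefficient matrix A = [[-5, -1], [1, -3]].
Characteristic polynomial det(A - λI) = λ^2 + 8λ + 16 = 0.
Single eigenvalue λ = -4 with algebraic multiplicity 2.
Eigenvector v = (-1,1); generalized eigenvector w with (A-λI)w=v is (-1,2).
General solution: e^(-4t)[c_1·v + c_2·(t·v + w)].
Applying u(0)=-4, v(0)=2 gives c_1=6, c_2=-2.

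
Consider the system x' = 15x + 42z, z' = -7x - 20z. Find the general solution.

Coefficient matrix A = [[15, 42], [-7, -20]].
Characteristic polynomial det(A - λI) = λ^2 + 5λ - 6 = 0.
Eigenvalues λ = 1, -6.
For λ=1: (A-λI) row 1 is [14, 42], so an eigenvector is (-3, 1).
For λ=-6: (A-λI) row 1 is [21, 42], so an eigenvector is (2, -1).
General solution: K_1e^(t)(-3,1) + K_2e^(-6t)(2,-1).

x(t) = -3K_1e^(t) + 2K_2e^(-6t), z(t) = K_1e^(t) - K_2e^(-6t)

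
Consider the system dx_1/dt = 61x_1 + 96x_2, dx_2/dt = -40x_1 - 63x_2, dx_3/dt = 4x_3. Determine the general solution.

x_1(t) = -8c_2e^(t) - 3c_3e^(-3t), x_2(t) = 5c_2e^(t) + 2c_3e^(-3t), x_3(t) = c_1e^(4t)

Coefficient matrix A = [[61, 96, 0], [-40, -63, 0], [0, 0, 4]].
det(A - λI) = 0 gives eigenvalues λ = 4, 1, -3.
For λ=4: eigenvector (0,0,1).
For λ=1: eigenvector (-8,5,0).
For λ=-3: eigenvector (-3,2,0).
General solution: c_1e^(4t)(0,0,1) + c_2e^(t)(-8,5,0) + c_3e^(-3t)(-3,2,0).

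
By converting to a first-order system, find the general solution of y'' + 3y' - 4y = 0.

y(t) = K_1e^(-4t) + K_2e^(t)

Let x_1 = y, x_2 = y'. Then x_1' = x_2 and x_2' = 4x_1 - 3x_2.
A = [[0,1],[4,-3]]; det(A-λI) = λ^2 + 3λ - 4.
Eigenvalues λ = -4, 1 with eigenvectors (1,-4), (1,1).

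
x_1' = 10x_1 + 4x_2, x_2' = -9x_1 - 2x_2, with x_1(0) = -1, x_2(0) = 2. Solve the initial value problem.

Coefficient matrix A = [[10, 4], [-9, -2]].
Characteristic polynomial det(A - λI) = λ^2 - 8λ + 16 = 0.
Single eigenvalue λ = 4 with algebraic multiplicity 2.
Eigenvector v = (-2,3); generalized eigenvector w with (A-λI)w=v is (1,-2).
General solution: e^(4t)[K_1·v + K_2·(t·v + w)].
Applying x_1(0)=-1, x_2(0)=2 gives K_1=0, K_2=-1.

x_1(t) = 2te^(4t) - e^(4t), x_2(t) = -3te^(4t) + 2e^(4t)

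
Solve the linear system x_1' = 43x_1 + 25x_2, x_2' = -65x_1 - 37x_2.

x_1(t) = -2c_1e^(3t)sin(5t) + c_1e^(3t)cos(5t) + c_2e^(3t)sin(5t) + 2c_2e^(3t)cos(5t), x_2(t) = 3c_1e^(3t)sin(5t) - 2c_1e^(3t)cos(5t) - 2c_2e^(3t)sin(5t) - 3c_2e^(3t)cos(5t)

Coefficient matrix A = [[43, 25], [-65, -37]].
Characteristic polynomial det(A - λI) = λ^2 - 6λ + 34 = 0.
Eigenvalues λ = 3 ± 5i (complex conjugate pair).
For λ=3+5i: an eigenvector is (1,-2) - i(-2,3) = (1 + 2i, -2 - 3i).
A real fundamental pair from Re and Im of e^((3+5i)t)v: X_1 = e^(3t)(cos(5t)·(1,-2) + sin(5t)·(-2,3)), X_2 = e^(3t)(sin(5t)·(1,-2) - cos(5t)·(-2,3)).
General solution: c_1X_1 + c_2X_2.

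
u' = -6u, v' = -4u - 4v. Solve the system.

u(t) = -K_1e^(-6t), v(t) = -2K_1e^(-6t) - K_2e^(-4t)

Coefficient matrix A = [[-6, 0], [-4, -4]].
Characteristic polynomial det(A - λI) = λ^2 + 10λ + 24 = 0.
Eigenvalues λ = -6, -4.
For λ=-6: (A-λI) row 2 is [-4, 2], so an eigenvector is (-1, -2).
For λ=-4: (A-λI) row 1 is [-2, 0], so an eigenvector is (0, -1).
General solution: K_1e^(-6t)(-1,-2) + K_2e^(-4t)(0,-1).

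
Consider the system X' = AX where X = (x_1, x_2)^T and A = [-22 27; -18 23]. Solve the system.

x_1(t) = c_1e^(5t) + 3c_2e^(-4t), x_2(t) = c_1e^(5t) + 2c_2e^(-4t)

Coefficient matrix A = [[-22, 27], [-18, 23]].
Characteristic polynomial det(A - λI) = λ^2 - λ - 20 = 0.
Eigenvalues λ = 5, -4.
For λ=5: (A-λI) row 1 is [-27, 27], so an eigenvector is (1, 1).
For λ=-4: (A-λI) row 1 is [-18, 27], so an eigenvector is (3, 2).
General solution: c_1e^(5t)(1,1) + c_2e^(-4t)(3,2).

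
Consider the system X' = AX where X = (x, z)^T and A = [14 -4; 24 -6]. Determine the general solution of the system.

Coefficient matrix A = [[14, -4], [24, -6]].
Characteristic polynomial det(A - λI) = λ^2 - 8λ + 12 = 0.
Eigenvalues λ = 2, 6.
For λ=2: (A-λI) row 1 is [12, -4], so an eigenvector is (-1, -3).
For λ=6: (A-λI) row 1 is [8, -4], so an eigenvector is (1, 2).
General solution: C_1e^(2t)(-1,-3) + C_2e^(6t)(1,2).

x(t) = -C_1e^(2t) + C_2e^(6t), z(t) = -3C_1e^(2t) + 2C_2e^(6t)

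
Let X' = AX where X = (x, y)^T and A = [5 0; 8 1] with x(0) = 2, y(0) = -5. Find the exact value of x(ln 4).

A = [[5,0],[8,1]]; eigenvalues λ = 1, 5.
Eigenvectors: (0,-1) for λ=1, (1,2) for λ=5.
From the initial condition, c_1 = 9, c_2 = 2.
x(ln 4) = (9)(4^1)(0) + (2)(4^5)(1) = 2048.

2048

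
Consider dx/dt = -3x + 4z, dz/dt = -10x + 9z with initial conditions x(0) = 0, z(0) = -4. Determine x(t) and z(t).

x(t) = -8e^(3t)sin(2t), z(t) = -12e^(3t)sin(2t) - 4e^(3t)cos(2t)

Coefficient matrix A = [[-3, 4], [-10, 9]].
Characteristic polynomial det(A - λI) = λ^2 - 6λ + 13 = 0.
Eigenvalues λ = 3 ± 2i (complex conjugate pair).
For λ=3+2i: an eigenvector is (-1,-2) - i(-1,-1) = (-1 + i, -2 + i).
A real fundamental pair from Re and Im of e^((3+2i)t)v: X_1 = e^(3t)(cos(2t)·(-1,-2) + sin(2t)·(-1,-1)), X_2 = e^(3t)(sin(2t)·(-1,-2) - cos(2t)·(-1,-1)).
General solution: K_1X_1 + K_2X_2.
Applying x(0)=0, z(0)=-4 gives K_1=4, K_2=4.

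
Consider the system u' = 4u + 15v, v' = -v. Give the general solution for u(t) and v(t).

u(t) = -c_1e^(4t) - 3c_2e^(-t), v(t) = c_2e^(-t)

Coefficient matrix A = [[4, 15], [0, -1]].
Characteristic polynomial det(A - λI) = λ^2 - 3λ - 4 = 0.
Eigenvalues λ = 4, -1.
For λ=4: (A-λI) row 1 is [0, 15], so an eigenvector is (-1, 0).
For λ=-1: (A-λI) row 1 is [5, 15], so an eigenvector is (-3, 1).
General solution: c_1e^(4t)(-1,0) + c_2e^(-t)(-3,1).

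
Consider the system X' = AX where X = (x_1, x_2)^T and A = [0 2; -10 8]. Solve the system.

x_1(t) = K_1e^(4t)cos(2t) + K_2e^(4t)sin(2t), x_2(t) = -K_1e^(4t)sin(2t) + 2K_1e^(4t)cos(2t) + 2K_2e^(4t)sin(2t) + K_2e^(4t)cos(2t)

Coefficient matrix A = [[0, 2], [-10, 8]].
Characteristic polynomial det(A - λI) = λ^2 - 8λ + 20 = 0.
Eigenvalues λ = 4 ± 2i (complex conjugate pair).
For λ=4+2i: an eigenvector is (1,2) - i(0,-1) = (1, 2 + i).
A real fundamental pair from Re and Im of e^((4+2i)t)v: X_1 = e^(4t)(cos(2t)·(1,2) + sin(2t)·(0,-1)), X_2 = e^(4t)(sin(2t)·(1,2) - cos(2t)·(0,-1)).
General solution: K_1X_1 + K_2X_2.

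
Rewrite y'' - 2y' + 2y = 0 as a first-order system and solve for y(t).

Let x_1 = y, x_2 = y'. Then x_1' = x_2 and x_2' = -2x_1 + 2x_2.
A = [[0,1],[-2,2]]; det(A-λI) = λ^2 - 2λ + 2.
Eigenvalues λ = 1 ± i.

y(t) = c_1e^(t)cos(t) + c_2e^(t)sin(t)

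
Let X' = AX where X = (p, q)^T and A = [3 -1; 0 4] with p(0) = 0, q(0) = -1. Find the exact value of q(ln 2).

A = [[3,-1],[0,4]]; eigenvalues λ = 3, 4.
Eigenvectors: (1,0) for λ=3, (-1,1) for λ=4.
From the initial condition, c_1 = -1, c_2 = -1.
q(ln 2) = (-1)(2^3)(0) + (-1)(2^4)(1) = -16.

-16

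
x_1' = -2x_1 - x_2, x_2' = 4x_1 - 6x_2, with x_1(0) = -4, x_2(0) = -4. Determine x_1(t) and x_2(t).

x_1(t) = -4te^(-4t) - 4e^(-4t), x_2(t) = -8te^(-4t) - 4e^(-4t)

Coefficient matrix A = [[-2, -1], [4, -6]].
Characteristic polynomial det(A - λI) = λ^2 + 8λ + 16 = 0.
Single eigenvalue λ = -4 with algebraic multiplicity 2.
Eigenvector v = (1,2); generalized eigenvector w with (A-λI)w=v is (-1,-3).
General solution: e^(-4t)[C_1·v + C_2·(t·v + w)].
Applying x_1(0)=-4, x_2(0)=-4 gives C_1=-8, C_2=-4.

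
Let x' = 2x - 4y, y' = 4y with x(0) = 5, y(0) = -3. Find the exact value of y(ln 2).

-48

A = [[2,-4],[0,4]]; eigenvalues λ = 4, 2.
Eigenvectors: (-2,1) for λ=4, (1,0) for λ=2.
From the initial condition, c_1 = -3, c_2 = -1.
y(ln 2) = (-3)(2^4)(1) + (-1)(2^2)(0) = -48.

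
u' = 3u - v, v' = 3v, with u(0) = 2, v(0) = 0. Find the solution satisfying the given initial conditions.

Coefficient matrix A = [[3, -1], [0, 3]].
Characteristic polynomial det(A - λI) = λ^2 - 6λ + 9 = 0.
Single eigenvalue λ = 3 with algebraic multiplicity 2.
Eigenvector v = (1,0); generalized eigenvector w with (A-λI)w=v is (3,-1).
General solution: e^(3t)[c_1·v + c_2·(t·v + w)].
Applying u(0)=2, v(0)=0 gives c_1=2, c_2=0.

u(t) = 2e^(3t), v(t) = 0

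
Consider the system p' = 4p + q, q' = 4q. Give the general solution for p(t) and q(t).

p(t) = -K_1e^(4t) - K_2te^(4t) + 2K_2e^(4t), q(t) = -K_2e^(4t)

Coefficient matrix A = [[4, 1], [0, 4]].
Characteristic polynomial det(A - λI) = λ^2 - 8λ + 16 = 0.
Single eigenvalue λ = 4 with algebraic multiplicity 2.
Eigenvector v = (-1,0); generalized eigenvector w with (A-λI)w=v is (2,-1).
General solution: e^(4t)[K_1·v + K_2·(t·v + w)].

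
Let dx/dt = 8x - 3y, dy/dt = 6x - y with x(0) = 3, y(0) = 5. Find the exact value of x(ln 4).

A = [[8,-3],[6,-1]]; eigenvalues λ = 2, 5.
Eigenvectors: (1,2) for λ=2, (-1,-1) for λ=5.
From the initial condition, c_1 = 2, c_2 = -1.
x(ln 4) = (2)(4^2)(1) + (-1)(4^5)(-1) = 1056.

1056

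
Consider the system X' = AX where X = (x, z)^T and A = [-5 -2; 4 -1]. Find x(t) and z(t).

Coefficient matrix A = [[-5, -2], [4, -1]].
Characteristic polynomial det(A - λI) = λ^2 + 6λ + 13 = 0.
Eigenvalues λ = -3 ± 2i (complex conjugate pair).
For λ=-3+2i: an eigenvector is (0,1) - i(-1,1) = (0 + i, 1 - i).
A real fundamental pair from Re and Im of e^((-3+2i)t)v: X_1 = e^(-3t)(cos(2t)·(0,1) + sin(2t)·(-1,1)), X_2 = e^(-3t)(sin(2t)·(0,1) - cos(2t)·(-1,1)).
General solution: K_1X_1 + K_2X_2.

x(t) = -K_1e^(-3t)sin(2t) + K_2e^(-3t)cos(2t), z(t) = K_1e^(-3t)sin(2t) + K_1e^(-3t)cos(2t) + K_2e^(-3t)sin(2t) - K_2e^(-3t)cos(2t)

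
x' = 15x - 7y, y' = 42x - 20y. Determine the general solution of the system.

x(t) = -c_1e^(t) - c_2e^(-6t), y(t) = -2c_1e^(t) - 3c_2e^(-6t)

Coefficient matrix A = [[15, -7], [42, -20]].
Characteristic polynomial det(A - λI) = λ^2 + 5λ - 6 = 0.
Eigenvalues λ = 1, -6.
For λ=1: (A-λI) row 1 is [14, -7], so an eigenvector is (-1, -2).
For λ=-6: (A-λI) row 1 is [21, -7], so an eigenvector is (-1, -3).
General solution: c_1e^(t)(-1,-2) + c_2e^(-6t)(-1,-3).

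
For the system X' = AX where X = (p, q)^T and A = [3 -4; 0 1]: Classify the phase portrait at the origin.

A = [[3,-4],[0,1]]; det(A-λI) = λ^2 - 4λ + 3.
λ = 1, 3: both positive.

unstable node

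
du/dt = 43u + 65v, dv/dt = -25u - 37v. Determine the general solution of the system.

u(t) = 2K_1e^(3t)sin(5t) - 3K_1e^(3t)cos(5t) - 3K_2e^(3t)sin(5t) - 2K_2e^(3t)cos(5t), v(t) = -K_1e^(3t)sin(5t) + 2K_1e^(3t)cos(5t) + 2K_2e^(3t)sin(5t) + K_2e^(3t)cos(5t)

Coefficient matrix A = [[43, 65], [-25, -37]].
Characteristic polynomial det(A - λI) = λ^2 - 6λ + 34 = 0.
Eigenvalues λ = 3 ± 5i (complex conjugate pair).
For λ=3+5i: an eigenvector is (-3,2) - i(2,-1) = (-3 - 2i, 2 + i).
A real fundamental pair from Re and Im of e^((3+5i)t)v: X_1 = e^(3t)(cos(5t)·(-3,2) + sin(5t)·(2,-1)), X_2 = e^(3t)(sin(5t)·(-3,2) - cos(5t)·(2,-1)).
General solution: K_1X_1 + K_2X_2.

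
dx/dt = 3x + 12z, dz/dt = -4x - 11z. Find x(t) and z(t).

x(t) = -3C_1e^(-5t) + 2C_2e^(-3t), z(t) = 2C_1e^(-5t) - C_2e^(-3t)

Coefficient matrix A = [[3, 12], [-4, -11]].
Characteristic polynomial det(A - λI) = λ^2 + 8λ + 15 = 0.
Eigenvalues λ = -5, -3.
For λ=-5: (A-λI) row 1 is [8, 12], so an eigenvector is (-3, 2).
For λ=-3: (A-λI) row 1 is [6, 12], so an eigenvector is (2, -1).
General solution: C_1e^(-5t)(-3,2) + C_2e^(-3t)(2,-1).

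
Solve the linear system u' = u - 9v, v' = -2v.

Coefficient matrix A = [[1, -9], [0, -2]].
Characteristic polynomial det(A - λI) = λ^2 + λ - 2 = 0.
Eigenvalues λ = 1, -2.
For λ=1: (A-λI) row 1 is [0, -9], so an eigenvector is (1, 0).
For λ=-2: (A-λI) row 1 is [3, -9], so an eigenvector is (3, 1).
General solution: C_1e^(t)(1,0) + C_2e^(-2t)(3,1).

u(t) = C_1e^(t) + 3C_2e^(-2t), v(t) = C_2e^(-2t)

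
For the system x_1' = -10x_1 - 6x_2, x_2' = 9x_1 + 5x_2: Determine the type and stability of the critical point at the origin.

A = [[-10,-6],[9,5]]; det(A-λI) = λ^2 + 5λ + 4.
λ = -4, -1: both negative.

stable node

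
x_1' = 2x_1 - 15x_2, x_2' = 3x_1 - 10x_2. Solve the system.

Coefficient matrix A = [[2, -15], [3, -10]].
Characteristic polynomial det(A - λI) = λ^2 + 8λ + 25 = 0.
Eigenvalues λ = -4 ± 3i (complex conjugate pair).
For λ=-4+3i: an eigenvector is (2,1) - i(-1,0) = (2 + i, 1).
A real fundamental pair from Re and Im of e^((-4+3i)t)v: X_1 = e^(-4t)(cos(3t)·(2,1) + sin(3t)·(-1,0)), X_2 = e^(-4t)(sin(3t)·(2,1) - cos(3t)·(-1,0)).
General solution: K_1X_1 + K_2X_2.

x_1(t) = -K_1e^(-4t)sin(3t) + 2K_1e^(-4t)cos(3t) + 2K_2e^(-4t)sin(3t) + K_2e^(-4t)cos(3t), x_2(t) = K_1e^(-4t)cos(3t) + K_2e^(-4t)sin(3t)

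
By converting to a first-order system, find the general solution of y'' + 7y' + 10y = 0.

Let x_1 = y, x_2 = y'. Then x_1' = x_2 and x_2' = -10x_1 - 7x_2.
A = [[0,1],[-10,-7]]; det(A-λI) = λ^2 + 7λ + 10.
Eigenvalues λ = -2, -5 with eigenvectors (1,-2), (1,-5).

y(t) = K_1e^(-2t) + K_2e^(-5t)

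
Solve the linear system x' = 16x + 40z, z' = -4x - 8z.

x(t) = 3c_1e^(4t)sin(4t) + c_1e^(4t)cos(4t) + c_2e^(4t)sin(4t) - 3c_2e^(4t)cos(4t), z(t) = -c_1e^(4t)sin(4t) + c_2e^(4t)cos(4t)

Coefficient matrix A = [[16, 40], [-4, -8]].
Characteristic polynomial det(A - λI) = λ^2 - 8λ + 32 = 0.
Eigenvalues λ = 4 ± 4i (complex conjugate pair).
For λ=4+4i: an eigenvector is (1,0) - i(3,-1) = (1 - 3i, 0 + i).
A real fundamental pair from Re and Im of e^((4+4i)t)v: X_1 = e^(4t)(cos(4t)·(1,0) + sin(4t)·(3,-1)), X_2 = e^(4t)(sin(4t)·(1,0) - cos(4t)·(3,-1)).
General solution: c_1X_1 + c_2X_2.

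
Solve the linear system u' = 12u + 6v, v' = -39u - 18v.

u(t) = -K_1e^(-3t)sin(3t) + K_1e^(-3t)cos(3t) + K_2e^(-3t)sin(3t) + K_2e^(-3t)cos(3t), v(t) = 2K_1e^(-3t)sin(3t) - 3K_1e^(-3t)cos(3t) - 3K_2e^(-3t)sin(3t) - 2K_2e^(-3t)cos(3t)

Coefficient matrix A = [[12, 6], [-39, -18]].
Characteristic polynomial det(A - λI) = λ^2 + 6λ + 18 = 0.
Eigenvalues λ = -3 ± 3i (complex conjugate pair).
For λ=-3+3i: an eigenvector is (1,-3) - i(-1,2) = (1 + i, -3 - 2i).
A real fundamental pair from Re and Im of e^((-3+3i)t)v: X_1 = e^(-3t)(cos(3t)·(1,-3) + sin(3t)·(-1,2)), X_2 = e^(-3t)(sin(3t)·(1,-3) - cos(3t)·(-1,2)).
General solution: K_1X_1 + K_2X_2.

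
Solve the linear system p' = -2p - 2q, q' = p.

Coefficient matrix A = [[-2, -2], [1, 0]].
Characteristic polynomial det(A - λI) = λ^2 + 2λ + 2 = 0.
Eigenvalues λ = -1 ± i (complex conjugate pair).
For λ=-1+i: an eigenvector is (-1,1) - i(-1,0) = (-1 + i, 1).
A real fundamental pair from Re and Im of e^((-1+i)t)v: X_1 = e^(-t)(cos(t)·(-1,1) + sin(t)·(-1,0)), X_2 = e^(-t)(sin(t)·(-1,1) - cos(t)·(-1,0)).
General solution: C_1X_1 + C_2X_2.

p(t) = -C_1e^(-t)sin(t) - C_1e^(-t)cos(t) - C_2e^(-t)sin(t) + C_2e^(-t)cos(t), q(t) = C_1e^(-t)cos(t) + C_2e^(-t)sin(t)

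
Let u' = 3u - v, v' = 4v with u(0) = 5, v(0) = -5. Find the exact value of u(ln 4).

A = [[3,-1],[0,4]]; eigenvalues λ = 3, 4.
Eigenvectors: (1,0) for λ=3, (1,-1) for λ=4.
From the initial condition, c_1 = 0, c_2 = 5.
u(ln 4) = (0)(4^3)(1) + (5)(4^4)(1) = 1280.

1280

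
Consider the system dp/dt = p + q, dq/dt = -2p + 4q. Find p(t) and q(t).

p(t) = K_1e^(2t) + K_2e^(3t), q(t) = K_1e^(2t) + 2K_2e^(3t)

Coefficient matrix A = [[1, 1], [-2, 4]].
Characteristic polynomial det(A - λI) = λ^2 - 5λ + 6 = 0.
Eigenvalues λ = 2, 3.
For λ=2: (A-λI) row 1 is [-1, 1], so an eigenvector is (1, 1).
For λ=3: (A-λI) row 1 is [-2, 1], so an eigenvector is (1, 2).
General solution: K_1e^(2t)(1,1) + K_2e^(3t)(1,2).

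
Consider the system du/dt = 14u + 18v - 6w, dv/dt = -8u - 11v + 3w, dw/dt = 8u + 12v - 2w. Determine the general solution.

u(t) = -3K_1e^(-2t) + 6K_2e^(t) + 2K_3e^(2t), v(t) = 2K_1e^(-2t) - 3K_2e^(t) - K_3e^(2t), w(t) = -2K_1e^(-2t) + 4K_2e^(t) + K_3e^(2t)

Coefficient matrix A = [[14, 18, -6], [-8, -11, 3], [8, 12, -2]].
det(A - λI) = 0 gives eigenvalues λ = -2, 1, 2.
For λ=-2: eigenvector (-3,2,-2).
For λ=1: eigenvector (6,-3,4).
For λ=2: eigenvector (2,-1,1).
General solution: K_1e^(-2t)(-3,2,-2) + K_2e^(t)(6,-3,4) + K_3e^(2t)(2,-1,1).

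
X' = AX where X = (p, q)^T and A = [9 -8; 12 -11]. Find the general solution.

p(t) = -K_1e^(t) - 2K_2e^(-3t), q(t) = -K_1e^(t) - 3K_2e^(-3t)

Coefficient matrix A = [[9, -8], [12, -11]].
Characteristic polynomial det(A - λI) = λ^2 + 2λ - 3 = 0.
Eigenvalues λ = 1, -3.
For λ=1: (A-λI) row 1 is [8, -8], so an eigenvector is (-1, -1).
For λ=-3: (A-λI) row 1 is [12, -8], so an eigenvector is (-2, -3).
General solution: K_1e^(t)(-1,-1) + K_2e^(-3t)(-2,-3).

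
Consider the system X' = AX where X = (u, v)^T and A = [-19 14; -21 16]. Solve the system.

u(t) = 2K_1e^(2t) - K_2e^(-5t), v(t) = 3K_1e^(2t) - K_2e^(-5t)

Coefficient matrix A = [[-19, 14], [-21, 16]].
Characteristic polynomial det(A - λI) = λ^2 + 3λ - 10 = 0.
Eigenvalues λ = 2, -5.
For λ=2: (A-λI) row 1 is [-21, 14], so an eigenvector is (2, 3).
For λ=-5: (A-λI) row 1 is [-14, 14], so an eigenvector is (-1, -1).
General solution: K_1e^(2t)(2,3) + K_2e^(-5t)(-1,-1).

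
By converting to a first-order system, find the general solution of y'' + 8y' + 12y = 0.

y(t) = c_1e^(-6t) + c_2e^(-2t)

Let x_1 = y, x_2 = y'. Then x_1' = x_2 and x_2' = -12x_1 - 8x_2.
A = [[0,1],[-12,-8]]; det(A-λI) = λ^2 + 8λ + 12.
Eigenvalues λ = -6, -2 with eigenvectors (1,-6), (1,-2).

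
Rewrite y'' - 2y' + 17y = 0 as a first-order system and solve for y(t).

y(t) = C_1e^(t)cos(4t) + C_2e^(t)sin(4t)

Let x_1 = y, x_2 = y'. Then x_1' = x_2 and x_2' = -17x_1 + 2x_2.
A = [[0,1],[-17,2]]; det(A-λI) = λ^2 - 2λ + 17.
Eigenvalues λ = 1 ± 4i.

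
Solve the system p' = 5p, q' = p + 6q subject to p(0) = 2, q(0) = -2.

Coefficient matrix A = [[5, 0], [1, 6]].
Characteristic polynomial det(A - λI) = λ^2 - 11λ + 30 = 0.
Eigenvalues λ = 6, 5.
For λ=6: (A-λI) row 1 is [-1, 0], so an eigenvector is (0, 1).
For λ=5: (A-λI) row 2 is [1, 1], so an eigenvector is (1, -1).
General solution: C_1e^(6t)(0,1) + C_2e^(5t)(1,-1).
Applying p(0)=2, q(0)=-2 gives C_1=0, C_2=2.

p(t) = 2e^(5t), q(t) = -2e^(5t)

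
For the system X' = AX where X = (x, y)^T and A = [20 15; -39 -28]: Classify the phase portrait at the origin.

stable spiral

A = [[20,15],[-39,-28]]; det(A-λI) = λ^2 + 8λ + 25.
λ = -4 ± 3i: negative real part.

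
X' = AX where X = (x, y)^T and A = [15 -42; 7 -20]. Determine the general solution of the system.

Coefficient matrix A = [[15, -42], [7, -20]].
Characteristic polynomial det(A - λI) = λ^2 + 5λ - 6 = 0.
Eigenvalues λ = 1, -6.
For λ=1: (A-λI) row 1 is [14, -42], so an eigenvector is (3, 1).
For λ=-6: (A-λI) row 1 is [21, -42], so an eigenvector is (-2, -1).
General solution: C_1e^(t)(3,1) + C_2e^(-6t)(-2,-1).

x(t) = 3C_1e^(t) - 2C_2e^(-6t), y(t) = C_1e^(t) - C_2e^(-6t)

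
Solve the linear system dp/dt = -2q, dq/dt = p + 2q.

p(t) = C_1e^(t)sin(t) + C_1e^(t)cos(t) + C_2e^(t)sin(t) - C_2e^(t)cos(t), q(t) = -C_1e^(t)cos(t) - C_2e^(t)sin(t)

Coefficient matrix A = [[0, -2], [1, 2]].
Characteristic polynomial det(A - λI) = λ^2 - 2λ + 2 = 0.
Eigenvalues λ = 1 ± i (complex conjugate pair).
For λ=1+i: an eigenvector is (1,-1) - i(1,0) = (1 - i, -1).
A real fundamental pair from Re and Im of e^((1+i)t)v: X_1 = e^(t)(cos(t)·(1,-1) + sin(t)·(1,0)), X_2 = e^(t)(sin(t)·(1,-1) - cos(t)·(1,0)).
General solution: C_1X_1 + C_2X_2.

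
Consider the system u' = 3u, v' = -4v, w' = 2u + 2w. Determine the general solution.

u(t) = K_1e^(3t), v(t) = K_2e^(-4t), w(t) = 2K_1e^(3t) + K_3e^(2t)

Coefficient matrix A = [[3, 0, 0], [0, -4, 0], [2, 0, 2]].
det(A - λI) = 0 gives eigenvalues λ = 3, -4, 2.
For λ=3: eigenvector (1,0,2).
For λ=-4: eigenvector (0,1,0).
For λ=2: eigenvector (0,0,1).
General solution: K_1e^(3t)(1,0,2) + K_2e^(-4t)(0,1,0) + K_3e^(2t)(0,0,1).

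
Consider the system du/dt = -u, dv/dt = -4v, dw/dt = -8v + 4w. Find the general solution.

u(t) = K_1e^(-t), v(t) = K_3e^(-4t), w(t) = K_2e^(4t) + K_3e^(-4t)

Coefficient matrix A = [[-1, 0, 0], [0, -4, 0], [0, -8, 4]].
det(A - λI) = 0 gives eigenvalues λ = -1, 4, -4.
For λ=-1: eigenvector (1,0,0).
For λ=4: eigenvector (0,0,1).
For λ=-4: eigenvector (0,1,1).
General solution: K_1e^(-t)(1,0,0) + K_2e^(4t)(0,0,1) + K_3e^(-4t)(0,1,1).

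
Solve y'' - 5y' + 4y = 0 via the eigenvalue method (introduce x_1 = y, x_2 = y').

Let x_1 = y, x_2 = y'. Then x_1' = x_2 and x_2' = -4x_1 + 5x_2.
A = [[0,1],[-4,5]]; det(A-λI) = λ^2 - 5λ + 4.
Eigenvalues λ = 1, 4 with eigenvectors (1,1), (1,4).

y(t) = K_1e^(t) + K_2e^(4t)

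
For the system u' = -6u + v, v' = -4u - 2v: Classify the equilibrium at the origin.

stable improper node

A = [[-6,1],[-4,-2]]; det(A-λI) = λ^2 + 8λ + 16.
repeated λ = -4 with a single eigenvector.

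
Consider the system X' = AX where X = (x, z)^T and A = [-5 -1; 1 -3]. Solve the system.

Coefficient matrix A = [[-5, -1], [1, -3]].
Characteristic polynomial det(A - λI) = λ^2 + 8λ + 16 = 0.
Single eigenvalue λ = -4 with algebraic multiplicity 2.
Eigenvector v = (-1,1); generalized eigenvector w with (A-λI)w=v is (3,-2).
General solution: e^(-4t)[c_1·v + c_2·(t·v + w)].

x(t) = -c_1e^(-4t) - c_2te^(-4t) + 3c_2e^(-4t), z(t) = c_1e^(-4t) + c_2te^(-4t) - 2c_2e^(-4t)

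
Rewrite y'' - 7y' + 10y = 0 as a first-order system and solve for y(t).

y(t) = K_1e^(2t) + K_2e^(5t)

Let x_1 = y, x_2 = y'. Then x_1' = x_2 and x_2' = -10x_1 + 7x_2.
A = [[0,1],[-10,7]]; det(A-λI) = λ^2 - 7λ + 10.
Eigenvalues λ = 2, 5 with eigenvectors (1,2), (1,5).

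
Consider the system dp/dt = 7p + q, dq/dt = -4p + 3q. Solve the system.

p(t) = K_1e^(5t) + K_2te^(5t) + 2K_2e^(5t), q(t) = -2K_1e^(5t) - 2K_2te^(5t) - 3K_2e^(5t)

Coefficient matrix A = [[7, 1], [-4, 3]].
Characteristic polynomial det(A - λI) = λ^2 - 10λ + 25 = 0.
Single eigenvalue λ = 5 with algebraic multiplicity 2.
Eigenvector v = (1,-2); generalized eigenvector w with (A-λI)w=v is (2,-3).
General solution: e^(5t)[K_1·v + K_2·(t·v + w)].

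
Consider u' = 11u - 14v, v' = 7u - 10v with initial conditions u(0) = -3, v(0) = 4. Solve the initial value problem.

u(t) = -14e^(4t) + 11e^(-3t), v(t) = -7e^(4t) + 11e^(-3t)

Coefficient matrix A = [[11, -14], [7, -10]].
Characteristic polynomial det(A - λI) = λ^2 - λ - 12 = 0.
Eigenvalues λ = -3, 4.
For λ=-3: (A-λI) row 1 is [14, -14], so an eigenvector is (1, 1).
For λ=4: (A-λI) row 1 is [7, -14], so an eigenvector is (-2, -1).
General solution: c_1e^(-3t)(1,1) + c_2e^(4t)(-2,-1).
Applying u(0)=-3, v(0)=4 gives c_1=11, c_2=7.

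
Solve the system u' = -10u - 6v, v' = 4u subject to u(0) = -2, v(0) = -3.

u(t) = 13e^(-4t) - 15e^(-6t), v(t) = -13e^(-4t) + 10e^(-6t)

Coefficient matrix A = [[-10, -6], [4, 0]].
Characteristic polynomial det(A - λI) = λ^2 + 10λ + 24 = 0.
Eigenvalues λ = -6, -4.
For λ=-6: (A-λI) row 1 is [-4, -6], so an eigenvector is (3, -2).
For λ=-4: (A-λI) row 1 is [-6, -6], so an eigenvector is (-1, 1).
General solution: C_1e^(-6t)(3,-2) + C_2e^(-4t)(-1,1).
Applying u(0)=-2, v(0)=-3 gives C_1=-5, C_2=-13.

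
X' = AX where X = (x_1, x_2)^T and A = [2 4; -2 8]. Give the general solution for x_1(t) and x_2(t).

x_1(t) = -2K_1e^(4t) - K_2e^(6t), x_2(t) = -K_1e^(4t) - K_2e^(6t)

Coefficient matrix A = [[2, 4], [-2, 8]].
Characteristic polynomial det(A - λI) = λ^2 - 10λ + 24 = 0.
Eigenvalues λ = 4, 6.
For λ=4: (A-λI) row 1 is [-2, 4], so an eigenvector is (-2, -1).
For λ=6: (A-λI) row 1 is [-4, 4], so an eigenvector is (-1, -1).
General solution: K_1e^(4t)(-2,-1) + K_2e^(6t)(-1,-1).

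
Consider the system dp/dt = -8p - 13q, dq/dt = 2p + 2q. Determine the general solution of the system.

p(t) = 3K_1e^(-3t)sin(t) + 2K_1e^(-3t)cos(t) + 2K_2e^(-3t)sin(t) - 3K_2e^(-3t)cos(t), q(t) = -K_1e^(-3t)sin(t) - K_1e^(-3t)cos(t) - K_2e^(-3t)sin(t) + K_2e^(-3t)cos(t)

Coefficient matrix A = [[-8, -13], [2, 2]].
Characteristic polynomial det(A - λI) = λ^2 + 6λ + 10 = 0.
Eigenvalues λ = -3 ± i (complex conjugate pair).
For λ=-3+i: an eigenvector is (2,-1) - i(3,-1) = (2 - 3i, -1 + i).
A real fundamental pair from Re and Im of e^((-3+i)t)v: X_1 = e^(-3t)(cos(t)·(2,-1) + sin(t)·(3,-1)), X_2 = e^(-3t)(sin(t)·(2,-1) - cos(t)·(3,-1)).
General solution: K_1X_1 + K_2X_2.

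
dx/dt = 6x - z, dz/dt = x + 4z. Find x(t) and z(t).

x(t) = K_1e^(5t) + K_2te^(5t) - K_2e^(5t), z(t) = K_1e^(5t) + K_2te^(5t) - 2K_2e^(5t)

Coefficient matrix A = [[6, -1], [1, 4]].
Characteristic polynomial det(A - λI) = λ^2 - 10λ + 25 = 0.
Single eigenvalue λ = 5 with algebraic multiplicity 2.
Eigenvector v = (1,1); generalized eigenvector w with (A-λI)w=v is (-1,-2).
General solution: e^(5t)[K_1·v + K_2·(t·v + w)].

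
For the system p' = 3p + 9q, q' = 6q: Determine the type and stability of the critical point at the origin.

A = [[3,9],[0,6]]; det(A-λI) = λ^2 - 9λ + 18.
λ = 6, 3: both positive.

unstable node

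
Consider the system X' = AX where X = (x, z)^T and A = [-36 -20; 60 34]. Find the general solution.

Coefficient matrix A = [[-36, -20], [60, 34]].
Characteristic polynomial det(A - λI) = λ^2 + 2λ - 24 = 0.
Eigenvalues λ = 4, -6.
For λ=4: (A-λI) row 1 is [-40, -20], so an eigenvector is (1, -2).
For λ=-6: (A-λI) row 1 is [-30, -20], so an eigenvector is (2, -3).
General solution: c_1e^(4t)(1,-2) + c_2e^(-6t)(2,-3).

x(t) = c_1e^(4t) + 2c_2e^(-6t), z(t) = -2c_1e^(4t) - 3c_2e^(-6t)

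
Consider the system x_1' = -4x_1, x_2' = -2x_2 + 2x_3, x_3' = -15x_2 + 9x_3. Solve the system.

x_1(t) = K_1e^(-4t), x_2(t) = 2K_2e^(3t) + K_3e^(4t), x_3(t) = 5K_2e^(3t) + 3K_3e^(4t)

Coefficient matrix A = [[-4, 0, 0], [0, -2, 2], [0, -15, 9]].
det(A - λI) = 0 gives eigenvalues λ = -4, 3, 4.
For λ=-4: eigenvector (1,0,0).
For λ=3: eigenvector (0,2,5).
For λ=4: eigenvector (0,1,3).
General solution: K_1e^(-4t)(1,0,0) + K_2e^(3t)(0,2,5) + K_3e^(4t)(0,1,3).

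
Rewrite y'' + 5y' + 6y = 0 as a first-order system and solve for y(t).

Let x_1 = y, x_2 = y'. Then x_1' = x_2 and x_2' = -6x_1 - 5x_2.
A = [[0,1],[-6,-5]]; det(A-λI) = λ^2 + 5λ + 6.
Eigenvalues λ = -2, -3 with eigenvectors (1,-2), (1,-3).

y(t) = C_1e^(-2t) + C_2e^(-3t)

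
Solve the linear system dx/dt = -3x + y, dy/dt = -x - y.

Coefficient matrix A = [[-3, 1], [-1, -1]].
Characteristic polynomial det(A - λI) = λ^2 + 4λ + 4 = 0.
Single eigenvalue λ = -2 with algebraic multiplicity 2.
Eigenvector v = (1,1); generalized eigenvector w with (A-λI)w=v is (-1,0).
General solution: e^(-2t)[K_1·v + K_2·(t·v + w)].

x(t) = K_1e^(-2t) + K_2te^(-2t) - K_2e^(-2t), y(t) = K_1e^(-2t) + K_2te^(-2t)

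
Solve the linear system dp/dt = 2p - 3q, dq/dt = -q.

p(t) = C_1e^(-t) - C_2e^(2t), q(t) = C_1e^(-t)

Coefficient matrix A = [[2, -3], [0, -1]].
Characteristic polynomial det(A - λI) = λ^2 - λ - 2 = 0.
Eigenvalues λ = -1, 2.
For λ=-1: (A-λI) row 1 is [3, -3], so an eigenvector is (1, 1).
For λ=2: (A-λI) row 1 is [0, -3], so an eigenvector is (-1, 0).
General solution: C_1e^(-t)(1,1) + C_2e^(2t)(-1,0).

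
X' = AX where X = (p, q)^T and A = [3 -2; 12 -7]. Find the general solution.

Coefficient matrix A = [[3, -2], [12, -7]].
Characteristic polynomial det(A - λI) = λ^2 + 4λ + 3 = 0.
Eigenvalues λ = -3, -1.
For λ=-3: (A-λI) row 1 is [6, -2], so an eigenvector is (-1, -3).
For λ=-1: (A-λI) row 1 is [4, -2], so an eigenvector is (-1, -2).
General solution: C_1e^(-3t)(-1,-3) + C_2e^(-t)(-1,-2).

p(t) = -C_1e^(-3t) - C_2e^(-t), q(t) = -3C_1e^(-3t) - 2C_2e^(-t)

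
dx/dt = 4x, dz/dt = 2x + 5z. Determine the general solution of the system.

Coefficient matrix A = [[4, 0], [2, 5]].
Characteristic polynomial det(A - λI) = λ^2 - 9λ + 20 = 0.
Eigenvalues λ = 5, 4.
For λ=5: (A-λI) row 1 is [-1, 0], so an eigenvector is (0, 1).
For λ=4: (A-λI) row 2 is [2, 1], so an eigenvector is (1, -2).
General solution: c_1e^(5t)(0,1) + c_2e^(4t)(1,-2).

x(t) = c_2e^(4t), z(t) = c_1e^(5t) - 2c_2e^(4t)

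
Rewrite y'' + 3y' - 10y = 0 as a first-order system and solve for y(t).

y(t) = c_1e^(-5t) + c_2e^(2t)

Let x_1 = y, x_2 = y'. Then x_1' = x_2 and x_2' = 10x_1 - 3x_2.
A = [[0,1],[10,-3]]; det(A-λI) = λ^2 + 3λ - 10.
Eigenvalues λ = -5, 2 with eigenvectors (1,-5), (1,2).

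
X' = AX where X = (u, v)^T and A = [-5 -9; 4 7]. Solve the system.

Coefficient matrix A = [[-5, -9], [4, 7]].
Characteristic polynomial det(A - λI) = λ^2 - 2λ + 1 = 0.
Single eigenvalue λ = 1 with algebraic multiplicity 2.
Eigenvector v = (-3,2); generalized eigenvector w with (A-λI)w=v is (-1,1).
General solution: e^(t)[c_1·v + c_2·(t·v + w)].

u(t) = -3c_1e^(t) - 3c_2te^(t) - c_2e^(t), v(t) = 2c_1e^(t) + 2c_2te^(t) + c_2e^(t)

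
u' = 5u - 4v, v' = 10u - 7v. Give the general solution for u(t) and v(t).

Coefficient matrix A = [[5, -4], [10, -7]].
Characteristic polynomial det(A - λI) = λ^2 + 2λ + 5 = 0.
Eigenvalues λ = -1 ± 2i (complex conjugate pair).
For λ=-1+2i: an eigenvector is (1,2) - i(-1,-1) = (1 + i, 2 + i).
A real fundamental pair from Re and Im of e^((-1+2i)t)v: X_1 = e^(-t)(cos(2t)·(1,2) + sin(2t)·(-1,-1)), X_2 = e^(-t)(sin(2t)·(1,2) - cos(2t)·(-1,-1)).
General solution: c_1X_1 + c_2X_2.

u(t) = -c_1e^(-t)sin(2t) + c_1e^(-t)cos(2t) + c_2e^(-t)sin(2t) + c_2e^(-t)cos(2t), v(t) = -c_1e^(-t)sin(2t) + 2c_1e^(-t)cos(2t) + 2c_2e^(-t)sin(2t) + c_2e^(-t)cos(2t)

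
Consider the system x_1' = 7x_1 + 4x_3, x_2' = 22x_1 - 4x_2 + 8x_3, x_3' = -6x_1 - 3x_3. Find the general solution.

x_1(t) = C_1e^(3t) - 2C_3e^(t), x_2(t) = 2C_1e^(3t) + C_2e^(-4t) - 4C_3e^(t), x_3(t) = -C_1e^(3t) + 3C_3e^(t)

Coefficient matrix A = [[7, 0, 4], [22, -4, 8], [-6, 0, -3]].
det(A - λI) = 0 gives eigenvalues λ = 3, -4, 1.
For λ=3: eigenvector (1,2,-1).
For λ=-4: eigenvector (0,1,0).
For λ=1: eigenvector (-2,-4,3).
General solution: C_1e^(3t)(1,2,-1) + C_2e^(-4t)(0,1,0) + C_3e^(t)(-2,-4,3).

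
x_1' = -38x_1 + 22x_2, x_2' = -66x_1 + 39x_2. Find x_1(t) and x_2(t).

Coefficient matrix A = [[-38, 22], [-66, 39]].
Characteristic polynomial det(A - λI) = λ^2 - λ - 30 = 0.
Eigenvalues λ = -5, 6.
For λ=-5: (A-λI) row 1 is [-33, 22], so an eigenvector is (2, 3).
For λ=6: (A-λI) row 1 is [-44, 22], so an eigenvector is (1, 2).
General solution: C_1e^(-5t)(2,3) + C_2e^(6t)(1,2).

x_1(t) = 2C_1e^(-5t) + C_2e^(6t), x_2(t) = 3C_1e^(-5t) + 2C_2e^(6t)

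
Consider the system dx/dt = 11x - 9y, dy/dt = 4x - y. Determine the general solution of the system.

Coefficient matrix A = [[11, -9], [4, -1]].
Characteristic polynomial det(A - λI) = λ^2 - 10λ + 25 = 0.
Single eigenvalue λ = 5 with algebraic multiplicity 2.
Eigenvector v = (3,2); generalized eigenvector w with (A-λI)w=v is (2,1).
General solution: e^(5t)[c_1·v + c_2·(t·v + w)].

x(t) = 3c_1e^(5t) + 3c_2te^(5t) + 2c_2e^(5t), y(t) = 2c_1e^(5t) + 2c_2te^(5t) + c_2e^(5t)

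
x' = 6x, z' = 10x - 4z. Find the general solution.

x(t) = -c_2e^(6t), z(t) = c_1e^(-4t) - c_2e^(6t)

Coefficient matrix A = [[6, 0], [10, -4]].
Characteristic polynomial det(A - λI) = λ^2 - 2λ - 24 = 0.
Eigenvalues λ = -4, 6.
For λ=-4: (A-λI) row 1 is [10, 0], so an eigenvector is (0, 1).
For λ=6: (A-λI) row 2 is [10, -10], so an eigenvector is (-1, -1).
General solution: c_1e^(-4t)(0,1) + c_2e^(6t)(-1,-1).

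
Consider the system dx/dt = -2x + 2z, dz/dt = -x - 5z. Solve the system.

Coefficient matrix A = [[-2, 2], [-1, -5]].
Characteristic polynomial det(A - λI) = λ^2 + 7λ + 12 = 0.
Eigenvalues λ = -4, -3.
For λ=-4: (A-λI) row 1 is [2, 2], so an eigenvector is (-1, 1).
For λ=-3: (A-λI) row 1 is [1, 2], so an eigenvector is (2, -1).
General solution: c_1e^(-4t)(-1,1) + c_2e^(-3t)(2,-1).

x(t) = -c_1e^(-4t) + 2c_2e^(-3t), z(t) = c_1e^(-4t) - c_2e^(-3t)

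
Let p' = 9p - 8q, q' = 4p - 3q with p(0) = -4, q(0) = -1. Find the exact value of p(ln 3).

-1452

A = [[9,-8],[4,-3]]; eigenvalues λ = 5, 1.
Eigenvectors: (-2,-1) for λ=5, (1,1) for λ=1.
From the initial condition, c_1 = 3, c_2 = 2.
p(ln 3) = (3)(3^5)(-2) + (2)(3^1)(1) = -1452.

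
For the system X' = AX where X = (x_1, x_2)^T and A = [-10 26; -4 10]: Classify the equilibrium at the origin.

center

A = [[-10,26],[-4,10]]; det(A-λI) = λ^2 + 4.
λ = 0 ± 2i: zero real part.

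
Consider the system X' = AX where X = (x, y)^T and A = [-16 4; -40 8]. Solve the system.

Coefficient matrix A = [[-16, 4], [-40, 8]].
Characteristic polynomial det(A - λI) = λ^2 + 8λ + 32 = 0.
Eigenvalues λ = -4 ± 4i (complex conjugate pair).
For λ=-4+4i: an eigenvector is (-1,-3) - i(0,1) = (-1, -3 - i).
A real fundamental pair from Re and Im of e^((-4+4i)t)v: X_1 = e^(-4t)(cos(4t)·(-1,-3) + sin(4t)·(0,1)), X_2 = e^(-4t)(sin(4t)·(-1,-3) - cos(4t)·(0,1)).
General solution: c_1X_1 + c_2X_2.

x(t) = -c_1e^(-4t)cos(4t) - c_2e^(-4t)sin(4t), y(t) = c_1e^(-4t)sin(4t) - 3c_1e^(-4t)cos(4t) - 3c_2e^(-4t)sin(4t) - c_2e^(-4t)cos(4t)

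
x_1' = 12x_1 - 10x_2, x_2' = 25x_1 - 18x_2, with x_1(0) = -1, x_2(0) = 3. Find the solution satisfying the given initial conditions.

Coefficient matrix A = [[12, -10], [25, -18]].
Characteristic polynomial det(A - λI) = λ^2 + 6λ + 34 = 0.
Eigenvalues λ = -3 ± 5i (complex conjugate pair).
For λ=-3+5i: an eigenvector is (1,1) - i(1,2) = (1 - i, 1 - 2i).
A real fundamental pair from Re and Im of e^((-3+5i)t)v: X_1 = e^(-3t)(cos(5t)·(1,1) + sin(5t)·(1,2)), X_2 = e^(-3t)(sin(5t)·(1,1) - cos(5t)·(1,2)).
General solution: C_1X_1 + C_2X_2.
Applying x_1(0)=-1, x_2(0)=3 gives C_1=-5, C_2=-4.

x_1(t) = -9e^(-3t)sin(5t) - e^(-3t)cos(5t), x_2(t) = -14e^(-3t)sin(5t) + 3e^(-3t)cos(5t)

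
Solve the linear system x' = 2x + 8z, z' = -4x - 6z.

Coefficient matrix A = [[2, 8], [-4, -6]].
Characteristic polynomial det(A - λI) = λ^2 + 4λ + 20 = 0.
Eigenvalues λ = -2 ± 4i (complex conjugate pair).
For λ=-2+4i: an eigenvector is (-1,1) - i(1,0) = (-1 - i, 1).
A real fundamental pair from Re and Im of e^((-2+4i)t)v: X_1 = e^(-2t)(cos(4t)·(-1,1) + sin(4t)·(1,0)), X_2 = e^(-2t)(sin(4t)·(-1,1) - cos(4t)·(1,0)).
General solution: K_1X_1 + K_2X_2.

x(t) = K_1e^(-2t)sin(4t) - K_1e^(-2t)cos(4t) - K_2e^(-2t)sin(4t) - K_2e^(-2t)cos(4t), z(t) = K_1e^(-2t)cos(4t) + K_2e^(-2t)sin(4t)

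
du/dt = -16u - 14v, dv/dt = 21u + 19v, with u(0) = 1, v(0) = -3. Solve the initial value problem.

u(t) = 4e^(5t) - 3e^(-2t), v(t) = -6e^(5t) + 3e^(-2t)

Coefficient matrix A = [[-16, -14], [21, 19]].
Characteristic polynomial det(A - λI) = λ^2 - 3λ - 10 = 0.
Eigenvalues λ = -2, 5.
For λ=-2: (A-λI) row 1 is [-14, -14], so an eigenvector is (-1, 1).
For λ=5: (A-λI) row 1 is [-21, -14], so an eigenvector is (2, -3).
General solution: C_1e^(-2t)(-1,1) + C_2e^(5t)(2,-3).
Applying u(0)=1, v(0)=-3 gives C_1=3, C_2=2.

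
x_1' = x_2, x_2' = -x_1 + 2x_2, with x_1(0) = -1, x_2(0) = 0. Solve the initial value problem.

Coefficient matrix A = [[0, 1], [-1, 2]].
Characteristic polynomial det(A - λI) = λ^2 - 2λ + 1 = 0.
Single eigenvalue λ = 1 with algebraic multiplicity 2.
Eigenvector v = (-1,-1); generalized eigenvector w with (A-λI)w=v is (-1,-2).
General solution: e^(t)[K_1·v + K_2·(t·v + w)].
Applying x_1(0)=-1, x_2(0)=0 gives K_1=2, K_2=-1.

x_1(t) = te^(t) - e^(t), x_2(t) = te^(t)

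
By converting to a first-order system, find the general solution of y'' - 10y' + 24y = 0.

Let x_1 = y, x_2 = y'. Then x_1' = x_2 and x_2' = -24x_1 + 10x_2.
A = [[0,1],[-24,10]]; det(A-λI) = λ^2 - 10λ + 24.
Eigenvalues λ = 6, 4 with eigenvectors (1,6), (1,4).

y(t) = C_1e^(6t) + C_2e^(4t)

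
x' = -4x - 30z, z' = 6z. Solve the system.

Coefficient matrix A = [[-4, -30], [0, 6]].
Characteristic polynomial det(A - λI) = λ^2 - 2λ - 24 = 0.
Eigenvalues λ = -4, 6.
For λ=-4: (A-λI) row 1 is [0, -30], so an eigenvector is (-1, 0).
For λ=6: (A-λI) row 1 is [-10, -30], so an eigenvector is (-3, 1).
General solution: K_1e^(-4t)(-1,0) + K_2e^(6t)(-3,1).

x(t) = -K_1e^(-4t) - 3K_2e^(6t), z(t) = K_2e^(6t)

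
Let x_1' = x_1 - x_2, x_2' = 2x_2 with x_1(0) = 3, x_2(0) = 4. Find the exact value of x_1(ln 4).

A = [[1,-1],[0,2]]; eigenvalues λ = 2, 1.
Eigenvectors: (1,-1) for λ=2, (1,0) for λ=1.
From the initial condition, c_1 = -4, c_2 = 7.
x_1(ln 4) = (-4)(4^2)(1) + (7)(4^1)(1) = -36.

-36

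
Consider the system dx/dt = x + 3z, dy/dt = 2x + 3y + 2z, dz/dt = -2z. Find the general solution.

x(t) = C_1e^(t) - C_2e^(-2t), y(t) = -C_1e^(t) + C_3e^(3t), z(t) = C_2e^(-2t)

Coefficient matrix A = [[1, 0, 3], [2, 3, 2], [0, 0, -2]].
det(A - λI) = 0 gives eigenvalues λ = 1, -2, 3.
For λ=1: eigenvector (1,-1,0).
For λ=-2: eigenvector (-1,0,1).
For λ=3: eigenvector (0,1,0).
General solution: C_1e^(t)(1,-1,0) + C_2e^(-2t)(-1,0,1) + C_3e^(3t)(0,1,0).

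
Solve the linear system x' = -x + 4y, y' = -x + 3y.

Coefficient matrix A = [[-1, 4], [-1, 3]].
Characteristic polynomial det(A - λI) = λ^2 - 2λ + 1 = 0.
Single eigenvalue λ = 1 with algebraic multiplicity 2.
Eigenvector v = (2,1); generalized eigenvector w with (A-λI)w=v is (1,1).
General solution: e^(t)[c_1·v + c_2·(t·v + w)].

x(t) = 2c_1e^(t) + 2c_2te^(t) + c_2e^(t), y(t) = c_1e^(t) + c_2te^(t) + c_2e^(t)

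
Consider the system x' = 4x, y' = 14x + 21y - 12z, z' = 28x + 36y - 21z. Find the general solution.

Coefficient matrix A = [[4, 0, 0], [14, 21, -12], [28, 36, -21]].
det(A - λI) = 0 gives eigenvalues λ = -3, 4, 3.
For λ=-3: eigenvector (0,1,2).
For λ=4: eigenvector (1,2,4).
For λ=3: eigenvector (0,-2,-3).
General solution: c_1e^(-3t)(0,1,2) + c_2e^(4t)(1,2,4) + c_3e^(3t)(0,-2,-3).

x(t) = c_2e^(4t), y(t) = c_1e^(-3t) + 2c_2e^(4t) - 2c_3e^(3t), z(t) = 2c_1e^(-3t) + 4c_2e^(4t) - 3c_3e^(3t)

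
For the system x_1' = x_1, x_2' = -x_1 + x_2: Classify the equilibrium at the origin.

unstable improper node

A = [[1,0],[-1,1]]; det(A-λI) = λ^2 - 2λ + 1.
repeated λ = 1 with a single eigenvector.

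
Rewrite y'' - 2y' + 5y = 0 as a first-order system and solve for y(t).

Let x_1 = y, x_2 = y'. Then x_1' = x_2 and x_2' = -5x_1 + 2x_2.
A = [[0,1],[-5,2]]; det(A-λI) = λ^2 - 2λ + 5.
Eigenvalues λ = 1 ± 2i.

y(t) = K_1e^(t)cos(2t) + K_2e^(t)sin(2t)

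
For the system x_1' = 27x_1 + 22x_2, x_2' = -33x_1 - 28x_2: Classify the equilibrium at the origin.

A = [[27,22],[-33,-28]]; det(A-λI) = λ^2 + λ - 30.
λ = -6, 5: opposite signs.

saddle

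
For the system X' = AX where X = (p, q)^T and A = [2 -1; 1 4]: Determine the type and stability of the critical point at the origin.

A = [[2,-1],[1,4]]; det(A-λI) = λ^2 - 6λ + 9.
repeated λ = 3 with a single eigenvector.

unstable improper node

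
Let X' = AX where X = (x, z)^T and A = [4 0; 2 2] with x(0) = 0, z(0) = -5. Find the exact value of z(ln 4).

-80

A = [[4,0],[2,2]]; eigenvalues λ = 4, 2.
Eigenvectors: (-1,-1) for λ=4, (0,1) for λ=2.
From the initial condition, c_1 = 0, c_2 = -5.
z(ln 4) = (0)(4^4)(-1) + (-5)(4^2)(1) = -80.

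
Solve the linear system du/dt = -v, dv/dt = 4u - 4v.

u(t) = -c_1e^(-2t) - c_2te^(-2t), v(t) = -2c_1e^(-2t) - 2c_2te^(-2t) + c_2e^(-2t)

Coefficient matrix A = [[0, -1], [4, -4]].
Characteristic polynomial det(A - λI) = λ^2 + 4λ + 4 = 0.
Single eigenvalue λ = -2 with algebraic multiplicity 2.
Eigenvector v = (-1,-2); generalized eigenvector w with (A-λI)w=v is (0,1).
General solution: e^(-2t)[c_1·v + c_2·(t·v + w)].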